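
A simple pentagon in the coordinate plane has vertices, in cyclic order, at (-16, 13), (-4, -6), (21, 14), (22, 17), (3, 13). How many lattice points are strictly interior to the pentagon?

362

The shoelace formula gives twice the area as |[(-16)·(-6) − (-4)·13] + [(-4)·14 − 21·(-6)] + [21·17 − 22·14] + [22·13 − 3·17] + [3·13 − (-16)·13]| = 749, so the area is 749/2.
Along each edge there are gcd(|Δx|,|Δy|)+1 lattice points, so counting each shared vertex once the boundary has gcd(12,19) + gcd(25,20) + gcd(1,3) + gcd(19,4) + gcd(19,0) = 1+5+1+1+19 = 27.
By Pick's theorem A = I + B/2 − 1, so I = 749/2 − 27/2 + 1 = 362.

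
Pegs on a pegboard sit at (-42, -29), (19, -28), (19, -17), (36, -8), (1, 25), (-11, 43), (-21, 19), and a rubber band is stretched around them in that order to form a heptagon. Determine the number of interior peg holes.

Using the shoelace formula, 2A = |((-42)·(-28) − 19·(-29)) + (19·(-17) − 19·(-28)) + (19·(-8) − 36·(-17)) + (36·25 − 1·(-8)) + (1·43 − (-11)·25) + ((-11)·19 − (-21)·43) + ((-21)·(-29) − (-42)·19)| = 5723, so the area is 5723/2.
Summing gcd(|Δx|,|Δy|) over the edges gives the boundary count: gcd(61,1) + gcd(0,11) + gcd(17,9) + gcd(35,33) + gcd(12,18) + gcd(10,24) + gcd(21,48) = 1+11+1+1+6+2+3 = 25.
By Pick's theorem A = I + B/2 − 1, so I = 5723/2 − 25/2 + 1 = 2850.

2850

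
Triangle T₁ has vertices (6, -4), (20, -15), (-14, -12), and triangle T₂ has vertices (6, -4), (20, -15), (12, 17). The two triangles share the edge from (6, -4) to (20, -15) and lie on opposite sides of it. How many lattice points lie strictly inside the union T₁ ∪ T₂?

339

The union is the simple quadrilateral with vertices (6, -4), (-14, -12), (20, -15), (12, 17) in order.
By the shoelace formula, twice the signed area is |[6·(-12) − (-14)·(-4)] + [(-14)·(-15) − 20·(-12)] + [20·17 − 12·(-15)] + [12·(-4) − 6·17]| = 692, so the area is 346.
Along each edge there are gcd(|Δx|,|Δy|)+1 lattice points, so counting each shared vertex once the boundary has gcd(20,8) + gcd(34,3) + gcd(8,32) + gcd(6,21) = 4+1+8+3 = 16.
By Pick's theorem I = A − B/2 + 1 = 346 − 16/2 + 1 = 339.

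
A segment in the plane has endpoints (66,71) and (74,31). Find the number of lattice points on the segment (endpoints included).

9

The number of lattice points on a segment between lattice points is gcd(|Δx|,|Δy|) + 1 = gcd(8,40) + 1 = 8 + 1 = 9.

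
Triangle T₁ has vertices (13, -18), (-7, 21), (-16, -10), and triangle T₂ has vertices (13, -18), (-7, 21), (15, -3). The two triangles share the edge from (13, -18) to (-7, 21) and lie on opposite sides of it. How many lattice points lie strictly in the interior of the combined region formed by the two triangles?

673

The union is the simple quadrilateral with vertices (13, -18), (-16, -10), (-7, 21), (15, -3) in order.
The shoelace formula gives twice the area as |[13·(-10) − (-16)·(-18)] + [(-16)·21 − (-7)·(-10)] + [(-7)·(-3) − 15·21] + [15·(-18) − 13·(-3)]| = 1349, so the area is 674.5.
The number of boundary lattice points is Σ gcd(|Δx|,|Δy|) = gcd(29,8) + gcd(9,31) + gcd(22,24) + gcd(2,15) = 1+1+2+1 = 5.
By Pick's theorem I = A − B/2 + 1 = 674.5 − 5/2 + 1 = 673.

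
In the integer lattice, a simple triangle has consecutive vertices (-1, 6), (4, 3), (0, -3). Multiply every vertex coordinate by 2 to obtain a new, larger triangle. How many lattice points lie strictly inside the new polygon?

By the shoelace formula, twice the signed area is |[(-1)·3 − 4·6] + [4·(-3) − 0·3] + [0·6 − (-1)·(-3)]| = 42, so the area is 21.
Summing gcd(|Δx|,|Δy|) over the edges gives the boundary count: gcd(5,3) + gcd(4,6) + gcd(1,9) = 1+2+1 = 4.
Scaling by 2 multiplies the area by 2² = 4 (so the new area is 84) and multiplies the boundary lattice-point count by 2, giving 8.
By Pick's theorem, the interior count of the dilated polygon is 84 − 8/2 + 1 = 81.

81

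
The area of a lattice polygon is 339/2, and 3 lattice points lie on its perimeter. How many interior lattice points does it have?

169

Pick's theorem A = I + B/2 − 1 rearranges to I = A − B/2 + 1 = 339/2 − 3/2 + 1 = 169.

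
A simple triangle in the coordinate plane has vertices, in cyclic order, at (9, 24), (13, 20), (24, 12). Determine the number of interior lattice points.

3

The shoelace formula gives twice the area as |(9·20 − 13·24) + (13·12 − 24·20) + (24·24 − 9·12)| = 12, so the area is 6.
The number of boundary lattice points is Σ gcd(|Δx|,|Δy|) = gcd(4,4) + gcd(11,8) + gcd(15,12) = 4+1+3 = 8.
By Pick's theorem A = I + B/2 − 1, so I = 6 − 8/2 + 1 = 3.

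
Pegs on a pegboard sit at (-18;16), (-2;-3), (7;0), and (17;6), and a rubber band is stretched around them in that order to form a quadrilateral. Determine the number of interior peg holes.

Using the shoelace formula, 2A = |[(-18)·(-3) − (-2)·16] + [(-2)·0 − 7·(-3)] + [7·6 − 17·0] + [17·16 − (-18)·6]| = 529, so the area is 529/2.
Summing gcd(|Δx|,|Δy|) over the edges gives the boundary count: gcd(16,19) + gcd(9,3) + gcd(10,6) + gcd(35,10) = 1+3+2+5 = 11.
Pick's theorem gives I = A − B/2 + 1 = 529/2 − 11/2 + 1 = 260.

260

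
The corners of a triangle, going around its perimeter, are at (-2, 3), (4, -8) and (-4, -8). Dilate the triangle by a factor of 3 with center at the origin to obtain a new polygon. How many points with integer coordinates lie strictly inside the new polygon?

382

The shoelace formula gives twice the area as |[(-2)·(-8) − 4·3] + [4·(-8) − (-4)·(-8)] + [(-4)·3 − (-2)·(-8)]| = 88, so the area is 44.
The number of boundary lattice points is Σ gcd(|Δx|,|Δy|) = gcd(6,11) + gcd(8,0) + gcd(2,11) = 1+8+1 = 10.
Scaling by 3 multiplies the area by 3² = 9 (so the new area is 396) and multiplies the boundary lattice-point count by 3, giving 30.
By Pick's theorem, the interior count of the dilated polygon is 396 − 30/2 + 1 = 382.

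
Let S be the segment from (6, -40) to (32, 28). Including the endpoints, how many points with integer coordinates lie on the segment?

3

The number of lattice points on a segment between lattice points is gcd(|Δx|,|Δy|) + 1 = gcd(26,68) + 1 = 2 + 1 = 3.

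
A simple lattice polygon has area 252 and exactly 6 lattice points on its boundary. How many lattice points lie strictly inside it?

Pick's theorem A = I + B/2 − 1 rearranges to I = A − B/2 + 1 = 252 − 6/2 + 1 = 250.

250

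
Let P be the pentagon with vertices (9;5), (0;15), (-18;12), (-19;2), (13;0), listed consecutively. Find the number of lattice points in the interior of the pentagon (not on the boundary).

The shoelace formula gives twice the area as |(9·15 − 0·5) + (0·12 − (-18)·15) + ((-18)·2 − (-19)·12) + ((-19)·0 − 13·2) + (13·5 − 9·0)| = 636, so the area is 318.
Along each edge there are gcd(|Δx|,|Δy|)+1 lattice points, so counting each shared vertex once the boundary has gcd(9,10) + gcd(18,3) + gcd(1,10) + gcd(32,2) + gcd(4,5) = 1+3+1+2+1 = 8.
By Pick's theorem A = I + B/2 − 1, so I = 318 − 8/2 + 1 = 315.

315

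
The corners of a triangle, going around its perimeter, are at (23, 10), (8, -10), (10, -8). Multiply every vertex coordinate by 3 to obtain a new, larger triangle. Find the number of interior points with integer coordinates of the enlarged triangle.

Using the shoelace formula, 2A = |(23·(-10) − 8·10) + (8·(-8) − 10·(-10)) + (10·10 − 23·(-8))| = 10, so the area is 5.
Summing gcd(|Δx|,|Δy|) over the edges gives the boundary count: gcd(15,20) + gcd(2,2) + gcd(13,18) = 5+2+1 = 8.
Scaling by 3 multiplies the area by 3² = 9 (so the new area is 45) and multiplies the boundary lattice-point count by 3, giving 24.
By Pick's theorem, the interior count of the dilated polygon is 45 − 24/2 + 1 = 34.

34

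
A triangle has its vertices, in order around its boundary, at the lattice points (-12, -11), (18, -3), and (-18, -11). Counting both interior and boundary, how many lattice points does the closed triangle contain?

By the shoelace formula, twice the signed area is |((-12)·(-3) − 18·(-11)) + (18·(-11) − (-18)·(-3)) + ((-18)·(-11) − (-12)·(-11))| = 48, so the area is 24.
Along each edge there are gcd(|Δx|,|Δy|)+1 lattice points, so counting each shared vertex once the boundary has gcd(30,8) + gcd(36,8) + gcd(6,0) = 2+4+6 = 12.
Pick's theorem gives I = A − B/2 + 1 = 24 − 12/2 + 1 = 19, so the closed region contains I + B = 19 + 12 = 31 lattice points.

31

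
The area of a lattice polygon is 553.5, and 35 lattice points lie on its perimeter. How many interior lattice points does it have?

537

From Pick's theorem, I = A − B/2 + 1 = 553.5 − 35/2 + 1 = 537.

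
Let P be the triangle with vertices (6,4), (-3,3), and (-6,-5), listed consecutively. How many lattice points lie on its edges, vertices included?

Along each edge there are gcd(|Δx|,|Δy|)+1 lattice points, so counting each shared vertex once the boundary has gcd(9,1) + gcd(3,8) + gcd(12,9) = 1+1+3 = 5.

5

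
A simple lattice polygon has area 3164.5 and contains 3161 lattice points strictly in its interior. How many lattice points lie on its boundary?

9

Pick's theorem gives A = I + B/2 − 1, so B = 2(A − I + 1) = 2(3164.5 − 3161 + 1) = 9.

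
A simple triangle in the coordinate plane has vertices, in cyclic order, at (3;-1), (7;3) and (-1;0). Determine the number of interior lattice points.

By the shoelace formula, twice the signed area is |(3·3 − 7·(-1)) + (7·0 − (-1)·3) + ((-1)·(-1) − 3·0)| = 20, so the area is 10.
Summing gcd(|Δx|,|Δy|) over the edges gives the boundary count: gcd(4,4) + gcd(8,3) + gcd(4,1) = 4+1+1 = 6.
Pick's theorem gives I = A − B/2 + 1 = 10 − 6/2 + 1 = 8.

8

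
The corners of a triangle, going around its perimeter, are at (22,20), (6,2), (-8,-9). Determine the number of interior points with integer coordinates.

37

Using the shoelace formula, 2A = |[22·2 − 6·20] + [6·(-9) − (-8)·2] + [(-8)·20 − 22·(-9)]| = 76, so the area is 38.
The number of boundary lattice points is Σ gcd(|Δx|,|Δy|) = gcd(16,18) + gcd(14,11) + gcd(30,29) = 2+1+1 = 4.
Pick's theorem gives I = A − B/2 + 1 = 38 − 4/2 + 1 = 37.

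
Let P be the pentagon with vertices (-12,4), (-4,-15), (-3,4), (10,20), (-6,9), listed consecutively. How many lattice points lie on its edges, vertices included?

5

The number of boundary lattice points is Σ gcd(|Δx|,|Δy|) = gcd(8,19) + gcd(1,19) + gcd(13,16) + gcd(16,11) + gcd(6,5) = 1+1+1+1+1 = 5.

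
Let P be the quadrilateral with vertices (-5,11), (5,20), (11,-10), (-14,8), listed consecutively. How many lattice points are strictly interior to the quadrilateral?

Using the shoelace formula, 2A = |[(-5)·20 − 5·11] + [5·(-10) − 11·20] + [11·8 − (-14)·(-10)] + [(-14)·11 − (-5)·8]| = 591, so the area is 295.5.
Summing gcd(|Δx|,|Δy|) over the edges gives the boundary count: gcd(10,9) + gcd(6,30) + gcd(25,18) + gcd(9,3) = 1+6+1+3 = 11.
Pick's theorem gives I = A − B/2 + 1 = 295.5 − 11/2 + 1 = 291.

291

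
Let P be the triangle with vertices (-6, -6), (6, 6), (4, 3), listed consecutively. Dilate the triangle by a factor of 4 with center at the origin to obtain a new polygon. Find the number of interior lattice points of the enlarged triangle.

69

The shoelace formula gives twice the area as |[(-6)·6 − 6·(-6)] + [6·3 − 4·6] + [4·(-6) − (-6)·3]| = 12, so the area is 6.
Summing gcd(|Δx|,|Δy|) over the edges gives the boundary count: gcd(12,12) + gcd(2,3) + gcd(10,9) = 12+1+1 = 14.
Scaling by 4 multiplies the area by 4² = 16 (so the new area is 96) and multiplies the boundary lattice-point count by 4, giving 56.
By Pick's theorem, the interior count of the dilated polygon is 96 − 56/2 + 1 = 69.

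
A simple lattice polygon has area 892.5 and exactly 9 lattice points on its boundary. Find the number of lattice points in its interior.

889

From Pick's theorem, I = A − B/2 + 1 = 892.5 − 9/2 + 1 = 889.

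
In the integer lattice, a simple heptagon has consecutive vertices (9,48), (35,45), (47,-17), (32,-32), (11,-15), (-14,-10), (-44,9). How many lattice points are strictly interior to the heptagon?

4064

Using the shoelace formula, 2A = |(9·45 − 35·48) + (35·(-17) − 47·45) + (47·(-32) − 32·(-17)) + (32·(-15) − 11·(-32)) + (11·(-10) − (-14)·(-15)) + ((-14)·9 − (-44)·(-10)) + ((-44)·48 − 9·9)| = 8152, so the area is 4076.
Along each edge there are gcd(|Δx|,|Δy|)+1 lattice points, so counting each shared vertex once the boundary has gcd(26,3) + gcd(12,62) + gcd(15,15) + gcd(21,17) + gcd(25,5) + gcd(30,19) + gcd(53,39) = 1+2+15+1+5+1+1 = 26.
By Pick's theorem A = I + B/2 − 1, so I = 4076 − 26/2 + 1 = 4064.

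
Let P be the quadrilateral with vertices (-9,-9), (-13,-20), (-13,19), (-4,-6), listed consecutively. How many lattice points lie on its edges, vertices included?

The number of boundary lattice points is Σ gcd(|Δx|,|Δy|) = gcd(4,11) + gcd(0,39) + gcd(9,25) + gcd(5,3) = 1+39+1+1 = 42.

42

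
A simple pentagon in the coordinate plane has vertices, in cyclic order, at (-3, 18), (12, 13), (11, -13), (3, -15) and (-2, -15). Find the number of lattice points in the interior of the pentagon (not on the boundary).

412

The shoelace formula gives twice the area as |((-3)·13 − 12·18) + (12·(-13) − 11·13) + (11·(-15) − 3·(-13)) + (3·(-15) − (-2)·(-15)) + ((-2)·18 − (-3)·(-15))| = 836, so the area is 418.
Summing gcd(|Δx|,|Δy|) over the edges gives the boundary count: gcd(15,5) + gcd(1,26) + gcd(8,2) + gcd(5,0) + gcd(1,33) = 5+1+2+5+1 = 14.
Pick's theorem gives I = A − B/2 + 1 = 418 − 14/2 + 1 = 412.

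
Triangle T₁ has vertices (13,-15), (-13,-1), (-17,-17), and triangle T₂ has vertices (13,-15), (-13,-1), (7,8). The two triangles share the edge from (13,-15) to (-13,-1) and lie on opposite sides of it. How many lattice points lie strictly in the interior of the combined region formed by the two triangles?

The union is the simple quadrilateral with vertices (13,-15), (-17,-17), (-13,-1), (7,8) in order.
The shoelace formula gives twice the area as |(13·(-17) − (-17)·(-15)) + ((-17)·(-1) − (-13)·(-17)) + ((-13)·8 − 7·(-1)) + (7·(-15) − 13·8)| = 986, so the area is 493.
Along each edge there are gcd(|Δx|,|Δy|)+1 lattice points, so counting each shared vertex once the boundary has gcd(30,2) + gcd(4,16) + gcd(20,9) + gcd(6,23) = 2+4+1+1 = 8.
By Pick's theorem I = A − B/2 + 1 = 493 − 8/2 + 1 = 490.

490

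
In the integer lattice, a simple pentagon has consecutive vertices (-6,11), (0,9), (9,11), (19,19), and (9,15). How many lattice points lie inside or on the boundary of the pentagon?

70

By the shoelace formula, twice the signed area is |((-6)·9 − 0·11) + (0·11 − 9·9) + (9·19 − 19·11) + (19·15 − 9·19) + (9·11 − (-6)·15)| = 130, so the area is 65.
Summing gcd(|Δx|,|Δy|) over the edges gives the boundary count: gcd(6,2) + gcd(9,2) + gcd(10,8) + gcd(10,4) + gcd(15,4) = 2+1+2+2+1 = 8.
Pick's theorem gives I = A − B/2 + 1 = 65 − 8/2 + 1 = 62, so the closed region contains I + B = 62 + 8 = 70 lattice points.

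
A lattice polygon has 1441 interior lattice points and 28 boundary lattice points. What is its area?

By Pick's theorem, A = I + B/2 − 1 = 1441 + 28/2 − 1 = 1454.

1454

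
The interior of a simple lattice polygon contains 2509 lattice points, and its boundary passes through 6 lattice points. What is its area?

Pick's theorem states A = I + B/2 − 1, so A = 2509 + 6/2 − 1 = 2511.

2511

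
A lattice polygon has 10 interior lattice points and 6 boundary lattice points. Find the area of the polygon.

Pick's theorem states A = I + B/2 − 1, so A = 10 + 6/2 − 1 = 12.

12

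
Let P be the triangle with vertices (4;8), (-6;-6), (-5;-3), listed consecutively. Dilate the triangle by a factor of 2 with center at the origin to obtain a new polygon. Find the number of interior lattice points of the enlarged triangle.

The shoelace formula gives twice the area as |[4·(-6) − (-6)·8] + [(-6)·(-3) − (-5)·(-6)] + [(-5)·8 − 4·(-3)]| = 16, so the area is 8.
Along each edge there are gcd(|Δx|,|Δy|)+1 lattice points, so counting each shared vertex once the boundary has gcd(10,14) + gcd(1,3) + gcd(9,11) = 2+1+1 = 4.
Scaling by 2 multiplies the area by 2² = 4 (so the new area is 32) and multiplies the boundary lattice-point count by 2, giving 8.
By Pick's theorem, the interior count of the dilated polygon is 32 − 8/2 + 1 = 29.

29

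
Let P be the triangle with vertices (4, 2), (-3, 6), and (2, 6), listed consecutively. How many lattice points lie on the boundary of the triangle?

Along each edge there are gcd(|Δx|,|Δy|)+1 lattice points, so counting each shared vertex once the boundary has gcd(7,4) + gcd(5,0) + gcd(2,4) = 1+5+2 = 8.

8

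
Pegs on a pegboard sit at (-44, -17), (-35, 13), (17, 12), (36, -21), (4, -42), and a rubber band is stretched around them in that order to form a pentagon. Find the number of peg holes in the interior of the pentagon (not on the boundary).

By the shoelace formula, twice the signed area is |[(-44)·13 − (-35)·(-17)] + [(-35)·12 − 17·13] + [17·(-21) − 36·12] + [36·(-42) − 4·(-21)] + [4·(-17) − (-44)·(-42)]| = 5941, so the area is 5941/2.
The number of boundary lattice points is Σ gcd(|Δx|,|Δy|) = gcd(9,30) + gcd(52,1) + gcd(19,33) + gcd(32,21) + gcd(48,25) = 3+1+1+1+1 = 7.
By Pick's theorem A = I + B/2 − 1, so I = 5941/2 − 7/2 + 1 = 2968.

2968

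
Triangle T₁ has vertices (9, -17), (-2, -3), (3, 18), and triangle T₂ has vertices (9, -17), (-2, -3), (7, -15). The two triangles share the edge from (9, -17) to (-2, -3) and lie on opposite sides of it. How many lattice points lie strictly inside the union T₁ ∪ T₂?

151

The union is the simple quadrilateral with vertices (9, -17), (3, 18), (-2, -3), (7, -15) in order.
By the shoelace formula, twice the signed area is |[9·18 − 3·(-17)] + [3·(-3) − (-2)·18] + [(-2)·(-15) − 7·(-3)] + [7·(-17) − 9·(-15)]| = 307, so the area is 307/2.
Summing gcd(|Δx|,|Δy|) over the edges gives the boundary count: gcd(6,35) + gcd(5,21) + gcd(9,12) + gcd(2,2) = 1+1+3+2 = 7.
By Pick's theorem I = A − B/2 + 1 = 307/2 − 7/2 + 1 = 151.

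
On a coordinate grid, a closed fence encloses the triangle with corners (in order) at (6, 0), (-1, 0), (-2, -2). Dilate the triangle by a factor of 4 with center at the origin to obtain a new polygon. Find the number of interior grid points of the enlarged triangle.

By the shoelace formula, twice the signed area is |[6·0 − (-1)·0] + [(-1)·(-2) − (-2)·0] + [(-2)·0 − 6·(-2)]| = 14, so the area is 7.
Summing gcd(|Δx|,|Δy|) over the edges gives the boundary count: gcd(7,0) + gcd(1,2) + gcd(8,2) = 7+1+2 = 10.
Scaling by 4 multiplies the area by 4² = 16 (so the new area is 112) and multiplies the boundary lattice-point count by 4, giving 40.
By Pick's theorem, the interior count of the dilated polygon is 112 − 40/2 + 1 = 93.

93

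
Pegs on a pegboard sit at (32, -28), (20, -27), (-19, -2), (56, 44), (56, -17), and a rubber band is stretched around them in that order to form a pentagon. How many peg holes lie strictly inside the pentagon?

Using the shoelace formula, 2A = |[32·(-27) − 20·(-28)] + [20·(-2) − (-19)·(-27)] + [(-19)·44 − 56·(-2)] + [56·(-17) − 56·44] + [56·(-28) − 32·(-17)]| = 6021, so the area is 6021/2.
Summing gcd(|Δx|,|Δy|) over the edges gives the boundary count: gcd(12,1) + gcd(39,25) + gcd(75,46) + gcd(0,61) + gcd(24,11) = 1+1+1+61+1 = 65.
By Pick's theorem A = I + B/2 − 1, so I = 6021/2 − 65/2 + 1 = 2979.

2979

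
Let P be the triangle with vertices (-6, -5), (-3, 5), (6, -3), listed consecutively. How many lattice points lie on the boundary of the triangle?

4

Along each edge there are gcd(|Δx|,|Δy|)+1 lattice points, so counting each shared vertex once the boundary has gcd(3,10) + gcd(9,8) + gcd(12,2) = 1+1+2 = 4.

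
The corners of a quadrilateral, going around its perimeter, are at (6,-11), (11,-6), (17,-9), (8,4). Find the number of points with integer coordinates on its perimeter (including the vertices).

10

Along each edge there are gcd(|Δx|,|Δy|)+1 lattice points, so counting each shared vertex once the boundary has gcd(5,5) + gcd(6,3) + gcd(9,13) + gcd(2,15) = 5+3+1+1 = 10.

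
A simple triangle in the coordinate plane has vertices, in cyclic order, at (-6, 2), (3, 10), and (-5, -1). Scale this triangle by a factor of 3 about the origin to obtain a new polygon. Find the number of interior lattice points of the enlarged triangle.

154

The shoelace formula gives twice the area as |((-6)·10 − 3·2) + (3·(-1) − (-5)·10) + ((-5)·2 − (-6)·(-1))| = 35, so the area is 17.5.
Along each edge there are gcd(|Δx|,|Δy|)+1 lattice points, so counting each shared vertex once the boundary has gcd(9,8) + gcd(8,11) + gcd(1,3) = 1+1+1 = 3.
Scaling by 3 multiplies the area by 3² = 9 (so the new area is 157.5) and multiplies the boundary lattice-point count by 3, giving 9.
By Pick's theorem, the interior count of the dilated polygon is 157.5 − 9/2 + 1 = 154.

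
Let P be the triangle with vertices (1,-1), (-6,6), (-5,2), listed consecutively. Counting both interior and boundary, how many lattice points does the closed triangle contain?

17

Using the shoelace formula, 2A = |(1·6 − (-6)·(-1)) + ((-6)·2 − (-5)·6) + ((-5)·(-1) − 1·2)| = 21, so the area is 10.5.
Along each edge there are gcd(|Δx|,|Δy|)+1 lattice points, so counting each shared vertex once the boundary has gcd(7,7) + gcd(1,4) + gcd(6,3) = 7+1+3 = 11.
Pick's theorem gives I = A − B/2 + 1 = 10.5 − 11/2 + 1 = 6, so the closed region contains I + B = 6 + 11 = 17 lattice points.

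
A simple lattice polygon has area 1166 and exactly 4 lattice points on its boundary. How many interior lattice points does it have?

1165

Pick's theorem A = I + B/2 − 1 rearranges to I = A − B/2 + 1 = 1166 − 4/2 + 1 = 1165.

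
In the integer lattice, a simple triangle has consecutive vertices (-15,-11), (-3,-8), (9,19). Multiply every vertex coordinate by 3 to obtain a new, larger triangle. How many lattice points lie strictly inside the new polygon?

Using the shoelace formula, 2A = |[(-15)·(-8) − (-3)·(-11)] + [(-3)·19 − 9·(-8)] + [9·(-11) − (-15)·19]| = 288, so the area is 144.
The number of boundary lattice points is Σ gcd(|Δx|,|Δy|) = gcd(12,3) + gcd(12,27) + gcd(24,30) = 3+3+6 = 12.
Scaling by 3 multiplies the area by 3² = 9 (so the new area is 1296) and multiplies the boundary lattice-point count by 3, giving 36.
By Pick's theorem, the interior count of the dilated polygon is 1296 − 36/2 + 1 = 1279.

1279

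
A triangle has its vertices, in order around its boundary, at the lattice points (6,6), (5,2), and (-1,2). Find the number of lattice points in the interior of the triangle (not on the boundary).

9

By the shoelace formula, twice the signed area is |(6·2 − 5·6) + (5·2 − (-1)·2) + ((-1)·6 − 6·2)| = 24, so the area is 12.
The number of boundary lattice points is Σ gcd(|Δx|,|Δy|) = gcd(1,4) + gcd(6,0) + gcd(7,4) = 1+6+1 = 8.
Pick's theorem gives I = A − B/2 + 1 = 12 − 8/2 + 1 = 9.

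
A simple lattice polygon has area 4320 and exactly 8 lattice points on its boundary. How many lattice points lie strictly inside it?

From Pick's theorem, I = A − B/2 + 1 = 4320 − 8/2 + 1 = 4317.

4317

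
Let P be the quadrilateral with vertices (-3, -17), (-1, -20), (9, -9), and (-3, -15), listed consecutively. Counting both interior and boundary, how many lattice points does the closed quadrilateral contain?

44

By the shoelace formula, twice the signed area is |((-3)·(-20) − (-1)·(-17)) + ((-1)·(-9) − 9·(-20)) + (9·(-15) − (-3)·(-9)) + ((-3)·(-17) − (-3)·(-15))| = 76, so the area is 38.
Summing gcd(|Δx|,|Δy|) over the edges gives the boundary count: gcd(2,3) + gcd(10,11) + gcd(12,6) + gcd(0,2) = 1+1+6+2 = 10.
Pick's theorem gives I = A − B/2 + 1 = 38 − 10/2 + 1 = 34, so the closed region contains I + B = 34 + 10 = 44 lattice points.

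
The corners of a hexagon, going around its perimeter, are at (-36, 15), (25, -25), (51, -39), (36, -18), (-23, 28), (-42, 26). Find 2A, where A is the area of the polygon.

Using the shoelace formula, 2A = |[(-36)·(-25) − 25·15] + [25·(-39) − 51·(-25)] + [51·(-18) − 36·(-39)] + [36·28 − (-23)·(-18)] + [(-23)·26 − (-42)·28] + [(-42)·15 − (-36)·26]| = 2789, so the area is 2789/2.

2789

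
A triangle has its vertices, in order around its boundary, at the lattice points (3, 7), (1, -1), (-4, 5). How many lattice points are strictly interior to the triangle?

The shoelace formula gives twice the area as |[3·(-1) − 1·7] + [1·5 − (-4)·(-1)] + [(-4)·7 − 3·5]| = 52, so the area is 26.
Summing gcd(|Δx|,|Δy|) over the edges gives the boundary count: gcd(2,8) + gcd(5,6) + gcd(7,2) = 2+1+1 = 4.
Pick's theorem gives I = A − B/2 + 1 = 26 − 4/2 + 1 = 25.

25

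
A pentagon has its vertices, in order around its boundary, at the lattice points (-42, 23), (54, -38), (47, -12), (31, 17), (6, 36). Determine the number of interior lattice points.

By the shoelace formula, twice the signed area is |[(-42)·(-38) − 54·23] + [54·(-12) − 47·(-38)] + [47·17 − 31·(-12)] + [31·36 − 6·17] + [6·23 − (-42)·36]| = 5327, so the area is 2663.5.
Summing gcd(|Δx|,|Δy|) over the edges gives the boundary count: gcd(96,61) + gcd(7,26) + gcd(16,29) + gcd(25,19) + gcd(48,13) = 1+1+1+1+1 = 5.
Pick's theorem gives I = A − B/2 + 1 = 2663.5 − 5/2 + 1 = 2662.

2662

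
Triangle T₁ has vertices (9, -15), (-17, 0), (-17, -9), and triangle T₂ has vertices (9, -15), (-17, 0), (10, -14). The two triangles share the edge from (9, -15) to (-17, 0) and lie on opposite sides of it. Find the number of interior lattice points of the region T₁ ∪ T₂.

The union is the simple quadrilateral with vertices (9, -15), (-17, -9), (-17, 0), (10, -14) in order.
The shoelace formula gives twice the area as |(9·(-9) − (-17)·(-15)) + ((-17)·0 − (-17)·(-9)) + ((-17)·(-14) − 10·0) + (10·(-15) − 9·(-14))| = 275, so the area is 275/2.
The number of boundary lattice points is Σ gcd(|Δx|,|Δy|) = gcd(26,6) + gcd(0,9) + gcd(27,14) + gcd(1,1) = 2+9+1+1 = 13.
By Pick's theorem I = A − B/2 + 1 = 275/2 − 13/2 + 1 = 132.

132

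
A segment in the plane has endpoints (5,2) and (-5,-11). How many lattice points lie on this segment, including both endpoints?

The number of lattice points on a segment between lattice points is gcd(|Δx|,|Δy|) + 1 = gcd(10,13) + 1 = 1 + 1 = 2.

2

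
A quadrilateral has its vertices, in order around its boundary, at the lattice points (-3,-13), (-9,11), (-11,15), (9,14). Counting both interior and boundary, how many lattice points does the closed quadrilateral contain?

271

By the shoelace formula, twice the signed area is |((-3)·11 − (-9)·(-13)) + ((-9)·15 − (-11)·11) + ((-11)·14 − 9·15) + (9·(-13) − (-3)·14)| = 528, so the area is 264.
Along each edge there are gcd(|Δx|,|Δy|)+1 lattice points, so counting each shared vertex once the boundary has gcd(6,24) + gcd(2,4) + gcd(20,1) + gcd(12,27) = 6+2+1+3 = 12.
Pick's theorem gives I = A − B/2 + 1 = 264 − 12/2 + 1 = 259, so the closed region contains I + B = 259 + 12 = 271 lattice points.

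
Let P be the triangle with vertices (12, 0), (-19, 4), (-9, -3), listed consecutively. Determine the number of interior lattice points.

Using the shoelace formula, 2A = |[12·4 − (-19)·0] + [(-19)·(-3) − (-9)·4] + [(-9)·0 − 12·(-3)]| = 177, so the area is 177/2.
Summing gcd(|Δx|,|Δy|) over the edges gives the boundary count: gcd(31,4) + gcd(10,7) + gcd(21,3) = 1+1+3 = 5.
By Pick's theorem A = I + B/2 − 1, so I = 177/2 − 5/2 + 1 = 87.

87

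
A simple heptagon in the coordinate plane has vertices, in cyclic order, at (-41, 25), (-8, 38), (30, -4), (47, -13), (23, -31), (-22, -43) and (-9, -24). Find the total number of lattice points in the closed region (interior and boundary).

3291

The shoelace formula gives twice the area as |[(-41)·38 − (-8)·25] + [(-8)·(-4) − 30·38] + [30·(-13) − 47·(-4)] + [47·(-31) − 23·(-13)] + [23·(-43) − (-22)·(-31)] + [(-22)·(-24) − (-9)·(-43)] + [(-9)·25 − (-41)·(-24)]| = 6565, so the area is 6565/2.
Along each edge there are gcd(|Δx|,|Δy|)+1 lattice points, so counting each shared vertex once the boundary has gcd(33,13) + gcd(38,42) + gcd(17,9) + gcd(24,18) + gcd(45,12) + gcd(13,19) + gcd(32,49) = 1+2+1+6+3+1+1 = 15.
Pick's theorem gives I = A − B/2 + 1 = 6565/2 − 15/2 + 1 = 3276, so the closed region contains I + B = 3276 + 15 = 3291 lattice points.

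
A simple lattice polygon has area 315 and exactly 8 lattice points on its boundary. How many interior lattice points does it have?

Pick's theorem A = I + B/2 − 1 rearranges to I = A − B/2 + 1 = 315 − 8/2 + 1 = 312.

312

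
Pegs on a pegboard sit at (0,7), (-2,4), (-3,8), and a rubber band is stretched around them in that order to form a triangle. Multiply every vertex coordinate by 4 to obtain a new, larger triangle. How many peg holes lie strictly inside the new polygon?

Using the shoelace formula, 2A = |[0·4 − (-2)·7] + [(-2)·8 − (-3)·4] + [(-3)·7 − 0·8]| = 11, so the area is 5.5.
The number of boundary lattice points is Σ gcd(|Δx|,|Δy|) = gcd(2,3) + gcd(1,4) + gcd(3,1) = 1+1+1 = 3.
Scaling by 4 multiplies the area by 4² = 16 (so the new area is 88) and multiplies the boundary lattice-point count by 4, giving 12.
By Pick's theorem, the interior count of the dilated polygon is 88 − 12/2 + 1 = 83.

83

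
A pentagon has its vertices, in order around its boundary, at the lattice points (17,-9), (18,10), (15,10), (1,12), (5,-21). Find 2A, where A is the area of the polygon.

763

By the shoelace formula, twice the signed area is |[17·10 − 18·(-9)] + [18·10 − 15·10] + [15·12 − 1·10] + [1·(-21) − 5·12] + [5·(-9) − 17·(-21)]| = 763, so the area is 381.5.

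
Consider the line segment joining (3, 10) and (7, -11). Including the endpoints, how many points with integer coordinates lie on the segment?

The number of lattice points on a segment between lattice points is gcd(|Δx|,|Δy|) + 1 = gcd(4,21) + 1 = 1 + 1 = 2.

2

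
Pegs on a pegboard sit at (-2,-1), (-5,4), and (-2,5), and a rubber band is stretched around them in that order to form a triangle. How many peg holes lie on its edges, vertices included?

8

Summing gcd(|Δx|,|Δy|) over the edges gives the boundary count: gcd(3,5) + gcd(3,1) + gcd(0,6) = 1+1+6 = 8.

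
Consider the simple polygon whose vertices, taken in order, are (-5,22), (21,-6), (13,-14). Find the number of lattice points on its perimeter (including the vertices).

28

The number of boundary lattice points is Σ gcd(|Δx|,|Δy|) = gcd(26,28) + gcd(8,8) + gcd(18,36) = 2+8+18 = 28.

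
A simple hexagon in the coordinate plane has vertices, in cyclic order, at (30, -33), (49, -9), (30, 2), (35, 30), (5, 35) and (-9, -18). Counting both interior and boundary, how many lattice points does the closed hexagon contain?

Using the shoelace formula, 2A = |[30·(-9) − 49·(-33)] + [49·2 − 30·(-9)] + [30·30 − 35·2] + [35·35 − 5·30] + [5·(-18) − (-9)·35] + [(-9)·(-33) − 30·(-18)]| = 4682, so the area is 2341.
Summing gcd(|Δx|,|Δy|) over the edges gives the boundary count: gcd(19,24) + gcd(19,11) + gcd(5,28) + gcd(30,5) + gcd(14,53) + gcd(39,15) = 1+1+1+5+1+3 = 12.
Pick's theorem gives I = A − B/2 + 1 = 2341 − 12/2 + 1 = 2336, so the closed region contains I + B = 2336 + 12 = 2348 lattice points.

2348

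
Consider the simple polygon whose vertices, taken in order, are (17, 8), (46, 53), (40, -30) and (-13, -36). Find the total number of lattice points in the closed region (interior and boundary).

Using the shoelace formula, 2A = |(17·53 − 46·8) + (46·(-30) − 40·53) + (40·(-36) − (-13)·(-30)) + ((-13)·8 − 17·(-36))| = 4289, so the area is 4289/2.
Summing gcd(|Δx|,|Δy|) over the edges gives the boundary count: gcd(29,45) + gcd(6,83) + gcd(53,6) + gcd(30,44) = 1+1+1+2 = 5.
Pick's theorem gives I = A − B/2 + 1 = 4289/2 − 5/2 + 1 = 2143, so the closed region contains I + B = 2143 + 5 = 2148 lattice points.

2148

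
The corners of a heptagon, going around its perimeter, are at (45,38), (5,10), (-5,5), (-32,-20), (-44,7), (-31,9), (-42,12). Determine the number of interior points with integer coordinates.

1402

The shoelace formula gives twice the area as |[45·10 − 5·38] + [5·5 − (-5)·10] + [(-5)·(-20) − (-32)·5] + [(-32)·7 − (-44)·(-20)] + [(-44)·9 − (-31)·7] + [(-31)·12 − (-42)·9] + [(-42)·38 − 45·12]| = 2818, so the area is 1409.
Along each edge there are gcd(|Δx|,|Δy|)+1 lattice points, so counting each shared vertex once the boundary has gcd(40,28) + gcd(10,5) + gcd(27,25) + gcd(12,27) + gcd(13,2) + gcd(11,3) + gcd(87,26) = 4+5+1+3+1+1+1 = 16.
By Pick's theorem A = I + B/2 − 1, so I = 1409 − 16/2 + 1 = 1402.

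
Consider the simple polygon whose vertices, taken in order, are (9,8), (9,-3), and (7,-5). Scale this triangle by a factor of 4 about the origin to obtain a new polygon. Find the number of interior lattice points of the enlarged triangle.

Using the shoelace formula, 2A = |(9·(-3) − 9·8) + (9·(-5) − 7·(-3)) + (7·8 − 9·(-5))| = 22, so the area is 11.
Summing gcd(|Δx|,|Δy|) over the edges gives the boundary count: gcd(0,11) + gcd(2,2) + gcd(2,13) = 11+2+1 = 14.
Scaling by 4 multiplies the area by 4² = 16 (so the new area is 176) and multiplies the boundary lattice-point count by 4, giving 56.
By Pick's theorem, the interior count of the dilated polygon is 176 − 56/2 + 1 = 149.

149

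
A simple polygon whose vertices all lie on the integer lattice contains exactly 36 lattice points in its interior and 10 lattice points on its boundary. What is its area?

Pick's theorem states A = I + B/2 − 1, so A = 36 + 10/2 − 1 = 40.

40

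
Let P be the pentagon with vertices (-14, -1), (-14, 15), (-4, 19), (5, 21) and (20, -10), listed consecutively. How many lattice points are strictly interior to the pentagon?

610

By the shoelace formula, twice the signed area is |[(-14)·15 − (-14)·(-1)] + [(-14)·19 − (-4)·15] + [(-4)·21 − 5·19] + [5·(-10) − 20·21] + [20·(-1) − (-14)·(-10)]| = 1239, so the area is 619.5.
Summing gcd(|Δx|,|Δy|) over the edges gives the boundary count: gcd(0,16) + gcd(10,4) + gcd(9,2) + gcd(15,31) + gcd(34,9) = 16+2+1+1+1 = 21.
By Pick's theorem A = I + B/2 − 1, so I = 619.5 − 21/2 + 1 = 610.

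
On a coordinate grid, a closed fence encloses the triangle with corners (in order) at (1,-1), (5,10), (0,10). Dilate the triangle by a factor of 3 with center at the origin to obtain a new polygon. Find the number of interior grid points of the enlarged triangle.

238

The shoelace formula gives twice the area as |[1·10 − 5·(-1)] + [5·10 − 0·10] + [0·(-1) − 1·10]| = 55, so the area is 55/2.
Along each edge there are gcd(|Δx|,|Δy|)+1 lattice points, so counting each shared vertex once the boundary has gcd(4,11) + gcd(5,0) + gcd(1,11) = 1+5+1 = 7.
Scaling by 3 multiplies the area by 3² = 9 (so the new area is 247.5) and multiplies the boundary lattice-point count by 3, giving 21.
By Pick's theorem, the interior count of the dilated polygon is 247.5 − 21/2 + 1 = 238.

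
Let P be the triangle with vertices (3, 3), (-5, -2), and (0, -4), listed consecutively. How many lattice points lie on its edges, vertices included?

Summing gcd(|Δx|,|Δy|) over the edges gives the boundary count: gcd(8,5) + gcd(5,2) + gcd(3,7) = 1+1+1 = 3.

3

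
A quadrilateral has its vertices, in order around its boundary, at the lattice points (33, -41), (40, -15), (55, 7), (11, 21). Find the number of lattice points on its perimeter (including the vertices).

6

Summing gcd(|Δx|,|Δy|) over the edges gives the boundary count: gcd(7,26) + gcd(15,22) + gcd(44,14) + gcd(22,62) = 1+1+2+2 = 6.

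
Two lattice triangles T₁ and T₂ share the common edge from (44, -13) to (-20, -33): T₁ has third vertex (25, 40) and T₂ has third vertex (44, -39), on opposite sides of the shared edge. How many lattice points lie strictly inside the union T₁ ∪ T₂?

The union is the simple quadrilateral with vertices (44, -13), (25, 40), (-20, -33), (44, -39) in order.
Using the shoelace formula, 2A = |(44·40 − 25·(-13)) + (25·(-33) − (-20)·40) + ((-20)·(-39) − 44·(-33)) + (44·(-13) − 44·(-39))| = 5436, so the area is 2718.
The number of boundary lattice points is Σ gcd(|Δx|,|Δy|) = gcd(19,53) + gcd(45,73) + gcd(64,6) + gcd(0,26) = 1+1+2+26 = 30.
By Pick's theorem I = A − B/2 + 1 = 2718 − 30/2 + 1 = 2704.

2704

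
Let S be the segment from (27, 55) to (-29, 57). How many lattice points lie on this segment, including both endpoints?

The number of lattice points on a segment between lattice points is gcd(|Δx|,|Δy|) + 1 = gcd(56,2) + 1 = 2 + 1 = 3.

3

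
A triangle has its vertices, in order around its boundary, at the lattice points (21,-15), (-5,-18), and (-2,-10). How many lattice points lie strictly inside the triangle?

The shoelace formula gives twice the area as |(21·(-18) − (-5)·(-15)) + ((-5)·(-10) − (-2)·(-18)) + ((-2)·(-15) − 21·(-10))| = 199, so the area is 99.5.
Summing gcd(|Δx|,|Δy|) over the edges gives the boundary count: gcd(26,3) + gcd(3,8) + gcd(23,5) = 1+1+1 = 3.
By Pick's theorem A = I + B/2 − 1, so I = 99.5 − 3/2 + 1 = 99.

99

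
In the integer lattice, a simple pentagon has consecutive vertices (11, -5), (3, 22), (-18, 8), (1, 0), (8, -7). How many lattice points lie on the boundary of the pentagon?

17

Summing gcd(|Δx|,|Δy|) over the edges gives the boundary count: gcd(8,27) + gcd(21,14) + gcd(19,8) + gcd(7,7) + gcd(3,2) = 1+7+1+7+1 = 17.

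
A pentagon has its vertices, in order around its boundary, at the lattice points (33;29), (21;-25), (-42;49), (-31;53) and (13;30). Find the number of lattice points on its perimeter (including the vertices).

10

The number of boundary lattice points is Σ gcd(|Δx|,|Δy|) = gcd(12,54) + gcd(63,74) + gcd(11,4) + gcd(44,23) + gcd(20,1) = 6+1+1+1+1 = 10.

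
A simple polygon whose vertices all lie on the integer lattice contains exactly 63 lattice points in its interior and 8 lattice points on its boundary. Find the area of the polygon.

66

By Pick's theorem, A = I + B/2 − 1 = 63 + 8/2 − 1 = 66.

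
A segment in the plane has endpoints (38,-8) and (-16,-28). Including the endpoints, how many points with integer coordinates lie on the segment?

3

The number of lattice points on a segment between lattice points is gcd(|Δx|,|Δy|) + 1 = gcd(54,20) + 1 = 2 + 1 = 3.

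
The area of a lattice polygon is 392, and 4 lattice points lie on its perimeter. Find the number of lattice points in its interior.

Pick's theorem A = I + B/2 − 1 rearranges to I = A − B/2 + 1 = 392 − 4/2 + 1 = 391.

391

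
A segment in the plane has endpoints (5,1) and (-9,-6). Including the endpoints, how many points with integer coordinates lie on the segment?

The number of lattice points on a segment between lattice points is gcd(|Δx|,|Δy|) + 1 = gcd(14,7) + 1 = 7 + 1 = 8.

8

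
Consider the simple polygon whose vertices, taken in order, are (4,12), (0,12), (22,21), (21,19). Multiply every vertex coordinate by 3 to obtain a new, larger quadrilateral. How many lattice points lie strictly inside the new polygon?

274

The shoelace formula gives twice the area as |[4·12 − 0·12] + [0·21 − 22·12] + [22·19 − 21·21] + [21·12 − 4·19]| = 63, so the area is 63/2.
Along each edge there are gcd(|Δx|,|Δy|)+1 lattice points, so counting each shared vertex once the boundary has gcd(4,0) + gcd(22,9) + gcd(1,2) + gcd(17,7) = 4+1+1+1 = 7.
Scaling by 3 multiplies the area by 3² = 9 (so the new area is 567/2) and multiplies the boundary lattice-point count by 3, giving 21.
By Pick's theorem, the interior count of the dilated polygon is 567/2 − 21/2 + 1 = 274.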